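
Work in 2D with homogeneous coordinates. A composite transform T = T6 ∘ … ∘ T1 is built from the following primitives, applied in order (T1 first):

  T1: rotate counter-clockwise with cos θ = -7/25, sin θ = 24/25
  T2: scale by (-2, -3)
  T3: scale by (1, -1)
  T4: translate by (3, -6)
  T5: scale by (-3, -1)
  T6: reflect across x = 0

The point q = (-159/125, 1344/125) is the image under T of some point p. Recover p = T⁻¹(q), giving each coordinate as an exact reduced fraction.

p = (-2, -6/5)

T1 = [-7/25 -24/25 0; 24/25 -7/25 0; 0 0 1]
T2·T1 = [14/25 48/25 0; -72/25 21/25 0; 0 0 1]
T3·…·T1 = [14/25 48/25 0; 72/25 -21/25 0; 0 0 1]
T4·…·T1 = [14/25 48/25 3; 72/25 -21/25 -6; 0 0 1]
T5·…·T1 = [-42/25 -144/25 -9; -72/25 21/25 6; 0 0 1]
T6·…·T1 = [42/25 144/25 9; -72/25 21/25 6; 0 0 1]
det M = 18; M⁻¹ = [7/150 -8/25 3/2; 4/25 7/75 -2; 0 0 1]
M⁻¹ · (-159/125, 1344/125)ᵀ = (-2, -6/5)ᵀ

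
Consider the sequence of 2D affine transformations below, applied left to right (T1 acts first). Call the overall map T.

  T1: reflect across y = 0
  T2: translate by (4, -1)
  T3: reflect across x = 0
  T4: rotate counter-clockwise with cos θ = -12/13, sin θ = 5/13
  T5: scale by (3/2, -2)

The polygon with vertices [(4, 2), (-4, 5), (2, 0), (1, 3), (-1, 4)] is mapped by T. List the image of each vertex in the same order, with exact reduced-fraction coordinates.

T1 reflect across y = 0: (4, 2) → (4, -2); (-4, 5) → (-4, -5); (2, 0) → (2, 0); (1, 3) → (1, -3); (-1, 4) → (-1, -4)
T2 translate by (4, -1): (4, -2) → (8, -3); (-4, -5) → (0, -6); (2, 0) → (6, -1); (1, -3) → (5, -4); (-1, -4) → (3, -5)
T3 reflect across x = 0: (8, -3) → (-8, -3); (0, -6) → (0, -6); (6, -1) → (-6, -1); (5, -4) → (-5, -4); (3, -5) → (-3, -5)
T4 rotate counter-clockwise with cos θ = -12/13, sin θ = 5/13: (-8, -3) → (111/13, -4/13); (0, -6) → (30/13, 72/13); (-6, -1) → (77/13, -18/13); (-5, -4) → (80/13, 23/13); (-3, -5) → (61/13, 45/13)
T5 scale by (3/2, -2): (111/13, -4/13) → (333/26, 8/13); (30/13, 72/13) → (45/13, -144/13); (77/13, -18/13) → (231/26, 36/13); (80/13, 23/13) → (120/13, -46/13); (61/13, 45/13) → (183/26, -90/13)

image vertices: (333/26, 8/13), (45/13, -144/13), (231/26, 36/13), (120/13, -46/13), (183/26, -90/13)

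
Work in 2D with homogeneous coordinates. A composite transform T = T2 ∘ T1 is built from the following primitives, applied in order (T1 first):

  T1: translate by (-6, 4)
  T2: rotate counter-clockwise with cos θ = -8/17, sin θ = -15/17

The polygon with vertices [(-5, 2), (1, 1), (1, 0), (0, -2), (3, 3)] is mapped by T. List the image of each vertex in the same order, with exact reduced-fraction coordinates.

image vertices: (178/17, 117/17), (115/17, 35/17), (100/17, 43/17), (78/17, 74/17), (129/17, -11/17)

T1 translate by (-6, 4): (-5, 2) → (-11, 6); (1, 1) → (-5, 5); (1, 0) → (-5, 4); (0, -2) → (-6, 2); (3, 3) → (-3, 7)
T2 rotate counter-clockwise with cos θ = -8/17, sin θ = -15/17: (-11, 6) → (178/17, 117/17); (-5, 5) → (115/17, 35/17); (-5, 4) → (100/17, 43/17); (-6, 2) → (78/17, 74/17); (-3, 7) → (129/17, -11/17)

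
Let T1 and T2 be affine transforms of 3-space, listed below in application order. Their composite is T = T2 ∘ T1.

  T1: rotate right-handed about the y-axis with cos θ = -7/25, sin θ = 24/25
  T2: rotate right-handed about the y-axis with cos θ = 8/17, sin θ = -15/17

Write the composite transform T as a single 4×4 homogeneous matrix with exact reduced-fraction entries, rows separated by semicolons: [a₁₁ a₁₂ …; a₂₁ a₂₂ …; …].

T1 = [-7/25 0 24/25 0; 0 1 0 0; -24/25 0 -7/25 0; 0 0 0 1]
T2·T1 = [304/425 0 297/425 0; 0 1 0 0; -297/425 0 304/425 0; 0 0 0 1]

T = [304/425 0 297/425 0; 0 1 0 0; -297/425 0 304/425 0; 0 0 0 1]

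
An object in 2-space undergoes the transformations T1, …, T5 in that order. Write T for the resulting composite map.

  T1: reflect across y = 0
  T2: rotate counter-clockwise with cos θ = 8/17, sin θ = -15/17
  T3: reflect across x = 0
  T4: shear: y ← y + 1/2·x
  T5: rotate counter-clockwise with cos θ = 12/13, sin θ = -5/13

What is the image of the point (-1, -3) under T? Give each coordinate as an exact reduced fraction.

T1 reflect across y = 0: (-1, -3) → (-1, 3)
T2 rotate counter-clockwise with cos θ = 8/17, sin θ = -15/17: (-1, 3) → (37/17, 39/17)
T3 reflect across x = 0: (37/17, 39/17) → (-37/17, 39/17)
T4 shear: y ← y + 1/2·x: (-37/17, 39/17) → (-37/17, 41/34)
T5 rotate counter-clockwise with cos θ = 12/13, sin θ = -5/13: (-37/17, 41/34) → (-683/442, 431/221)

T(p) = (-683/442, 431/221)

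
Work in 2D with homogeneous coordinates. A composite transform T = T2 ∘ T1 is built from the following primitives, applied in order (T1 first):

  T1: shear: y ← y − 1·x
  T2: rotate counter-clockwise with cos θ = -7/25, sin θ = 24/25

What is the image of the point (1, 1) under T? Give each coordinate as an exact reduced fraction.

T(p) = (-7/25, 24/25)

T1 shear: y ← y − 1·x: (1, 1) → (1, 0)
T2 rotate counter-clockwise with cos θ = -7/25, sin θ = 24/25: (1, 0) → (-7/25, 24/25)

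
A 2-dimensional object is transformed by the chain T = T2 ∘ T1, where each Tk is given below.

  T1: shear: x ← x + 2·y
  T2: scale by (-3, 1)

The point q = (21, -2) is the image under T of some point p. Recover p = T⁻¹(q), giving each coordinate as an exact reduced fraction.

T1 = [1 2 0; 0 1 0; 0 0 1]
T2·T1 = [-3 -6 0; 0 1 0; 0 0 1]
det M = -3; M⁻¹ = [-1/3 -2 0; 0 1 0; 0 0 1]
M⁻¹ · (21, -2)ᵀ = (-3, -2)ᵀ

p = (-3, -2)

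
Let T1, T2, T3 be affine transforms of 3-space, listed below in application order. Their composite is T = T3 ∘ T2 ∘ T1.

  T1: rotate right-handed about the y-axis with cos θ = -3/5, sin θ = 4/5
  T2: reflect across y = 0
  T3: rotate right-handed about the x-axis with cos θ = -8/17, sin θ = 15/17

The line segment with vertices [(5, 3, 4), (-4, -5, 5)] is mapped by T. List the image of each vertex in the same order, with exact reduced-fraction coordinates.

T1 rotate right-handed about the y-axis with cos θ = -3/5, sin θ = 4/5: (5, 3, 4) → (1/5, 3, -32/5); (-4, -5, 5) → (32/5, -5, 1/5)
T2 reflect across y = 0: (1/5, 3, -32/5) → (1/5, -3, -32/5); (32/5, -5, 1/5) → (32/5, 5, 1/5)
T3 rotate right-handed about the x-axis with cos θ = -8/17, sin θ = 15/17: (1/5, -3, -32/5) → (1/5, 120/17, 31/85); (32/5, 5, 1/5) → (32/5, -43/17, 367/85)

image vertices: (1/5, 120/17, 31/85), (32/5, -43/17, 367/85)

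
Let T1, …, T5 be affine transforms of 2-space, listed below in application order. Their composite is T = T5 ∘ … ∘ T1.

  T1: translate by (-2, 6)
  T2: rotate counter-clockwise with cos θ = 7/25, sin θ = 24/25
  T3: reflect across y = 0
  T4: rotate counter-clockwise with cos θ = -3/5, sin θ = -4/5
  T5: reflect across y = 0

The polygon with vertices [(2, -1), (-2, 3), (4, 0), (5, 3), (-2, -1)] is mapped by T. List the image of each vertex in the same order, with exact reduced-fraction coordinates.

T1 translate by (-2, 6): (2, -1) → (0, 5); (-2, 3) → (-4, 9); (4, 0) → (2, 6); (5, 3) → (3, 9); (-2, -1) → (-4, 5)
T2 rotate counter-clockwise with cos θ = 7/25, sin θ = 24/25: (0, 5) → (-24/5, 7/5); (-4, 9) → (-244/25, -33/25); (2, 6) → (-26/5, 18/5); (3, 9) → (-39/5, 27/5); (-4, 5) → (-148/25, -61/25)
T3 reflect across y = 0: (-24/5, 7/5) → (-24/5, -7/5); (-244/25, -33/25) → (-244/25, 33/25); (-26/5, 18/5) → (-26/5, -18/5); (-39/5, 27/5) → (-39/5, -27/5); (-148/25, -61/25) → (-148/25, 61/25)
T4 rotate counter-clockwise with cos θ = -3/5, sin θ = -4/5: (-24/5, -7/5) → (44/25, 117/25); (-244/25, 33/25) → (864/125, 877/125); (-26/5, -18/5) → (6/25, 158/25); (-39/5, -27/5) → (9/25, 237/25); (-148/25, 61/25) → (688/125, 409/125)
T5 reflect across y = 0: (44/25, 117/25) → (44/25, -117/25); (864/125, 877/125) → (864/125, -877/125); (6/25, 158/25) → (6/25, -158/25); (9/25, 237/25) → (9/25, -237/25); (688/125, 409/125) → (688/125, -409/125)

image vertices: (44/25, -117/25), (864/125, -877/125), (6/25, -158/25), (9/25, -237/25), (688/125, -409/125)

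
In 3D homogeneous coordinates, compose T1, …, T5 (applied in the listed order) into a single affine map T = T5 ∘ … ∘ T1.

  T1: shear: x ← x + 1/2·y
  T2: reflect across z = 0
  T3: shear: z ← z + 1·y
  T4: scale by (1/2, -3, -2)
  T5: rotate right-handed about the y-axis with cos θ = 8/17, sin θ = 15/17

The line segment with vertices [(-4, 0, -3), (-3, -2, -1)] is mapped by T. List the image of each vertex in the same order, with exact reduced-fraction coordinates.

image vertices: (-106/17, 0, -18/17), (14/17, 6, 46/17)

T1 shear: x ← x + 1/2·y: (-4, 0, -3) → (-4, 0, -3); (-3, -2, -1) → (-4, -2, -1)
T2 reflect across z = 0: (-4, 0, -3) → (-4, 0, 3); (-4, -2, -1) → (-4, -2, 1)
T3 shear: z ← z + 1·y: (-4, 0, 3) → (-4, 0, 3); (-4, -2, 1) → (-4, -2, -1)
T4 scale by (1/2, -3, -2): (-4, 0, 3) → (-2, 0, -6); (-4, -2, -1) → (-2, 6, 2)
T5 rotate right-handed about the y-axis with cos θ = 8/17, sin θ = 15/17: (-2, 0, -6) → (-106/17, 0, -18/17); (-2, 6, 2) → (14/17, 6, 46/17)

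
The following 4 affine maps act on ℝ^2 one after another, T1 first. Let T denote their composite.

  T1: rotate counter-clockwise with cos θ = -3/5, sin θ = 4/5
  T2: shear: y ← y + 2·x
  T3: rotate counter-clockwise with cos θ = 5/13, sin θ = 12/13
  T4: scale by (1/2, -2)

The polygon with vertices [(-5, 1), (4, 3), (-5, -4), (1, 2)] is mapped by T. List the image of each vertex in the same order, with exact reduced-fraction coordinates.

image vertices: (67/130, -254/65), (186/65, 986/65), (-493/130, -1284/65), (233/130, 504/65)

T1 rotate counter-clockwise with cos θ = -3/5, sin θ = 4/5: (-5, 1) → (11/5, -23/5); (4, 3) → (-24/5, 7/5); (-5, -4) → (31/5, -8/5); (1, 2) → (-11/5, -2/5)
T2 shear: y ← y + 2·x: (11/5, -23/5) → (11/5, -1/5); (-24/5, 7/5) → (-24/5, -41/5); (31/5, -8/5) → (31/5, 54/5); (-11/5, -2/5) → (-11/5, -24/5)
T3 rotate counter-clockwise with cos θ = 5/13, sin θ = 12/13: (11/5, -1/5) → (67/65, 127/65); (-24/5, -41/5) → (372/65, -493/65); (31/5, 54/5) → (-493/65, 642/65); (-11/5, -24/5) → (233/65, -252/65)
T4 scale by (1/2, -2): (67/65, 127/65) → (67/130, -254/65); (372/65, -493/65) → (186/65, 986/65); (-493/65, 642/65) → (-493/130, -1284/65); (233/65, -252/65) → (233/130, 504/65)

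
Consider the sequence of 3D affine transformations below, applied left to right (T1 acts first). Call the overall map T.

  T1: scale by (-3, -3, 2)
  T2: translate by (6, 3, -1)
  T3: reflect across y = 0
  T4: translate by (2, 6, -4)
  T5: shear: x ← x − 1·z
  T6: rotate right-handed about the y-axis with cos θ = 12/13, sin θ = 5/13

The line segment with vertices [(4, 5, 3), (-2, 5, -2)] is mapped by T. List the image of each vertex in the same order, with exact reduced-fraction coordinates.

T1 scale by (-3, -3, 2): (4, 5, 3) → (-12, -15, 6); (-2, 5, -2) → (6, -15, -4)
T2 translate by (6, 3, -1): (-12, -15, 6) → (-6, -12, 5); (6, -15, -4) → (12, -12, -5)
T3 reflect across y = 0: (-6, -12, 5) → (-6, 12, 5); (12, -12, -5) → (12, 12, -5)
T4 translate by (2, 6, -4): (-6, 12, 5) → (-4, 18, 1); (12, 12, -5) → (14, 18, -9)
T5 shear: x ← x − 1·z: (-4, 18, 1) → (-5, 18, 1); (14, 18, -9) → (23, 18, -9)
T6 rotate right-handed about the y-axis with cos θ = 12/13, sin θ = 5/13: (-5, 18, 1) → (-55/13, 18, 37/13); (23, 18, -9) → (231/13, 18, -223/13)

image vertices: (-55/13, 18, 37/13), (231/13, 18, -223/13)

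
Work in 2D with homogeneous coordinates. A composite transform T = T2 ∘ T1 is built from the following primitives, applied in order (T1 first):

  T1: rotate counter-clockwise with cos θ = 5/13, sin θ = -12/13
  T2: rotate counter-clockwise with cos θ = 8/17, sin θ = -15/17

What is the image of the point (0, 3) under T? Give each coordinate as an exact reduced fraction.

T(p) = (513/221, -420/221)

T1 rotate counter-clockwise with cos θ = 5/13, sin θ = -12/13: (0, 3) → (36/13, 15/13)
T2 rotate counter-clockwise with cos θ = 8/17, sin θ = -15/17: (36/13, 15/13) → (513/221, -420/221)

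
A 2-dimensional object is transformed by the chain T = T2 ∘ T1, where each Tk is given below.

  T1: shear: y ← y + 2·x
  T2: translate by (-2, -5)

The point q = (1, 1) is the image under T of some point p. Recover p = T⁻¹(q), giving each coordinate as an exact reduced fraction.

p = (3, 0)

T1 = [1 0 0; 2 1 0; 0 0 1]
T2·T1 = [1 0 -2; 2 1 -5; 0 0 1]
det M = 1; M⁻¹ = [1 0 2; -2 1 1; 0 0 1]
M⁻¹ · (1, 1)ᵀ = (3, 0)ᵀ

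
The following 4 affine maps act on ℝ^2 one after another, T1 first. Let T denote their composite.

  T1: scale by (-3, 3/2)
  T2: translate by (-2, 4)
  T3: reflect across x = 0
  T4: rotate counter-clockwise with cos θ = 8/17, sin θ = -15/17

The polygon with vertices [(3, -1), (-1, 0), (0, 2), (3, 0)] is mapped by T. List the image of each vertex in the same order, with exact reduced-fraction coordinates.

image vertices: (251/34, -145/17), (52/17, 47/17), (121/17, 26/17), (148/17, -133/17)

T1 scale by (-3, 3/2): (3, -1) → (-9, -3/2); (-1, 0) → (3, 0); (0, 2) → (0, 3); (3, 0) → (-9, 0)
T2 translate by (-2, 4): (-9, -3/2) → (-11, 5/2); (3, 0) → (1, 4); (0, 3) → (-2, 7); (-9, 0) → (-11, 4)
T3 reflect across x = 0: (-11, 5/2) → (11, 5/2); (1, 4) → (-1, 4); (-2, 7) → (2, 7); (-11, 4) → (11, 4)
T4 rotate counter-clockwise with cos θ = 8/17, sin θ = -15/17: (11, 5/2) → (251/34, -145/17); (-1, 4) → (52/17, 47/17); (2, 7) → (121/17, 26/17); (11, 4) → (148/17, -133/17)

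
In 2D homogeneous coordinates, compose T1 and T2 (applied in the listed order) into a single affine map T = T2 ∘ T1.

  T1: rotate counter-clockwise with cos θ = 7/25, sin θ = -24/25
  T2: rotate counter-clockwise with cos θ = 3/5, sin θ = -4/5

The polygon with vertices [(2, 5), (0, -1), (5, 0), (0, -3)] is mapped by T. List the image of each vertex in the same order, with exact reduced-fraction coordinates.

T1 rotate counter-clockwise with cos θ = 7/25, sin θ = -24/25: (2, 5) → (134/25, -13/25); (0, -1) → (-24/25, -7/25); (5, 0) → (7/5, -24/5); (0, -3) → (-72/25, -21/25)
T2 rotate counter-clockwise with cos θ = 3/5, sin θ = -4/5: (134/25, -13/25) → (14/5, -23/5); (-24/25, -7/25) → (-4/5, 3/5); (7/5, -24/5) → (-3, -4); (-72/25, -21/25) → (-12/5, 9/5)

image vertices: (14/5, -23/5), (-4/5, 3/5), (-3, -4), (-12/5, 9/5)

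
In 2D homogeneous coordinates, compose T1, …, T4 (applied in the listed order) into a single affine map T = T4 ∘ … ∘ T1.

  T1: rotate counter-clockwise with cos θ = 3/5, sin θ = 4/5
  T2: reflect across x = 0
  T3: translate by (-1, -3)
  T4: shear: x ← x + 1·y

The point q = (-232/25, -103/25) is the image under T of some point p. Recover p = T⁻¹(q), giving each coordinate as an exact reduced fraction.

p = (8/5, -4)

T1 = [3/5 -4/5 0; 4/5 3/5 0; 0 0 1]
T2·T1 = [-3/5 4/5 0; 4/5 3/5 0; 0 0 1]
T3·…·T1 = [-3/5 4/5 -1; 4/5 3/5 -3; 0 0 1]
T4·…·T1 = [1/5 7/5 -4; 4/5 3/5 -3; 0 0 1]
det M = -1; M⁻¹ = [-3/5 7/5 9/5; 4/5 -1/5 13/5; 0 0 1]
M⁻¹ · (-232/25, -103/25)ᵀ = (8/5, -4)ᵀ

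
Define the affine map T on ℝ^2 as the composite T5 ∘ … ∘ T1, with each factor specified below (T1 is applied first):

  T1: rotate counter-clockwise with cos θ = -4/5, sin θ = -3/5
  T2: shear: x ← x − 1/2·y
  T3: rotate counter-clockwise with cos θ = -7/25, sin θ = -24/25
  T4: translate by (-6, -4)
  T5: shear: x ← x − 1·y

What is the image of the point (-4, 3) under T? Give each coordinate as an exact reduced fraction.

T(p) = (7/5, -44/5)

T1 rotate counter-clockwise with cos θ = -4/5, sin θ = -3/5: (-4, 3) → (5, 0)
T2 shear: x ← x − 1/2·y: (5, 0) → (5, 0)
T3 rotate counter-clockwise with cos θ = -7/25, sin θ = -24/25: (5, 0) → (-7/5, -24/5)
T4 translate by (-6, -4): (-7/5, -24/5) → (-37/5, -44/5)
T5 shear: x ← x − 1·y: (-37/5, -44/5) → (7/5, -44/5)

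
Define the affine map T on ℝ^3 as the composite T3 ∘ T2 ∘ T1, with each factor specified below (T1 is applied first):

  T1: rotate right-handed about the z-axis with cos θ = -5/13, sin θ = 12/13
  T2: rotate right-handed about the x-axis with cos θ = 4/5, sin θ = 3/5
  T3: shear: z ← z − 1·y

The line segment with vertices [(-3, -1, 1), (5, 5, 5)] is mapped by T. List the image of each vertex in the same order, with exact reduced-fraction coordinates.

T1 rotate right-handed about the z-axis with cos θ = -5/13, sin θ = 12/13: (-3, -1, 1) → (27/13, -31/13, 1); (5, 5, 5) → (-85/13, 35/13, 5)
T2 rotate right-handed about the x-axis with cos θ = 4/5, sin θ = 3/5: (27/13, -31/13, 1) → (27/13, -163/65, -41/65); (-85/13, 35/13, 5) → (-85/13, -11/13, 73/13)
T3 shear: z ← z − 1·y: (27/13, -163/65, -41/65) → (27/13, -163/65, 122/65); (-85/13, -11/13, 73/13) → (-85/13, -11/13, 84/13)

image vertices: (27/13, -163/65, 122/65), (-85/13, -11/13, 84/13)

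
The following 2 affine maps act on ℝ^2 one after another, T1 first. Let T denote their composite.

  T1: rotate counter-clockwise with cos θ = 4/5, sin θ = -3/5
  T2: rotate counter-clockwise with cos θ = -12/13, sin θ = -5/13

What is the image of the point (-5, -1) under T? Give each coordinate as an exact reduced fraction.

T1 rotate counter-clockwise with cos θ = 4/5, sin θ = -3/5: (-5, -1) → (-23/5, 11/5)
T2 rotate counter-clockwise with cos θ = -12/13, sin θ = -5/13: (-23/5, 11/5) → (331/65, -17/65)

T(p) = (331/65, -17/65)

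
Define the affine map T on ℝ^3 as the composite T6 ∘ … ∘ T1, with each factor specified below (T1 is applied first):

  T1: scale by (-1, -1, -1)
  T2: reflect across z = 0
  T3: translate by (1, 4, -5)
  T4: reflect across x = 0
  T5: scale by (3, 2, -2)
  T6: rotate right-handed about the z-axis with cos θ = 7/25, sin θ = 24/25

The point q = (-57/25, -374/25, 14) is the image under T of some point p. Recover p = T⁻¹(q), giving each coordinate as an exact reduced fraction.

p = (-4, 5, -2)

T1 = [-1 0 0 0; 0 -1 0 0; 0 0 -1 0; 0 0 0 1]
T2·T1 = [-1 0 0 0; 0 -1 0 0; 0 0 1 0; 0 0 0 1]
T3·…·T1 = [-1 0 0 1; 0 -1 0 4; 0 0 1 -5; 0 0 0 1]
T4·…·T1 = [1 0 0 -1; 0 -1 0 4; 0 0 1 -5; 0 0 0 1]
T5·…·T1 = [3 0 0 -3; 0 -2 0 8; 0 0 -2 10; 0 0 0 1]
T6·…·T1 = [21/25 48/25 0 -213/25; 72/25 -14/25 0 -16/25; 0 0 -2 10; 0 0 0 1]
det M = 12; M⁻¹ = [7/75 8/25 0 1; 12/25 -7/50 0 4; 0 0 -1/2 5; 0 0 0 1]
M⁻¹ · (-57/25, -374/25, 14)ᵀ = (-4, 5, -2)ᵀ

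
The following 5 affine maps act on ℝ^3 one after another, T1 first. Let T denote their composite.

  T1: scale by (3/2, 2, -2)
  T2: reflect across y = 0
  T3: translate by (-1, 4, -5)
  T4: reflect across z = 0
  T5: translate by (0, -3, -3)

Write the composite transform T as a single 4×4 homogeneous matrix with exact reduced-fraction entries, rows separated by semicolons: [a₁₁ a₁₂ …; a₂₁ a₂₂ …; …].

T = [3/2 0 0 -1; 0 -2 0 1; 0 0 2 2; 0 0 0 1]

T1 = [3/2 0 0 0; 0 2 0 0; 0 0 -2 0; 0 0 0 1]
T2·T1 = [3/2 0 0 0; 0 -2 0 0; 0 0 -2 0; 0 0 0 1]
T3·…·T1 = [3/2 0 0 -1; 0 -2 0 4; 0 0 -2 -5; 0 0 0 1]
T4·…·T1 = [3/2 0 0 -1; 0 -2 0 4; 0 0 2 5; 0 0 0 1]
T5·…·T1 = [3/2 0 0 -1; 0 -2 0 1; 0 0 2 2; 0 0 0 1]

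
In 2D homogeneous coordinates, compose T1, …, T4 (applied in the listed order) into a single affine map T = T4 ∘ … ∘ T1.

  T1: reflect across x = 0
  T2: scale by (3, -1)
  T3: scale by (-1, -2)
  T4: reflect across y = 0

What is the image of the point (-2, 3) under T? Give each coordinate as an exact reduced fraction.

T1 reflect across x = 0: (-2, 3) → (2, 3)
T2 scale by (3, -1): (2, 3) → (6, -3)
T3 scale by (-1, -2): (6, -3) → (-6, 6)
T4 reflect across y = 0: (-6, 6) → (-6, -6)

T(p) = (-6, -6)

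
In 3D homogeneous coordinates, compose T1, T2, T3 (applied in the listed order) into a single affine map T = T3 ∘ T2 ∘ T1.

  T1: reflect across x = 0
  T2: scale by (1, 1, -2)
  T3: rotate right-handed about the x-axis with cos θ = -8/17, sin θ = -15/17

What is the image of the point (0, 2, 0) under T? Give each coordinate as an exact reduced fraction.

T1 reflect across x = 0: (0, 2, 0) → (0, 2, 0)
T2 scale by (1, 1, -2): (0, 2, 0) → (0, 2, 0)
T3 rotate right-handed about the x-axis with cos θ = -8/17, sin θ = -15/17: (0, 2, 0) → (0, -16/17, -30/17)

T(p) = (0, -16/17, -30/17)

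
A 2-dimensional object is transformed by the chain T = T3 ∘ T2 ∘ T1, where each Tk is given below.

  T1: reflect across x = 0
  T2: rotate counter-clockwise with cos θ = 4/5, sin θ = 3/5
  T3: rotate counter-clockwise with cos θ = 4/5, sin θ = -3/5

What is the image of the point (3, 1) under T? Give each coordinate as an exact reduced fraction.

T1 reflect across x = 0: (3, 1) → (-3, 1)
T2 rotate counter-clockwise with cos θ = 4/5, sin θ = 3/5: (-3, 1) → (-3, -1)
T3 rotate counter-clockwise with cos θ = 4/5, sin θ = -3/5: (-3, -1) → (-3, 1)

T(p) = (-3, 1)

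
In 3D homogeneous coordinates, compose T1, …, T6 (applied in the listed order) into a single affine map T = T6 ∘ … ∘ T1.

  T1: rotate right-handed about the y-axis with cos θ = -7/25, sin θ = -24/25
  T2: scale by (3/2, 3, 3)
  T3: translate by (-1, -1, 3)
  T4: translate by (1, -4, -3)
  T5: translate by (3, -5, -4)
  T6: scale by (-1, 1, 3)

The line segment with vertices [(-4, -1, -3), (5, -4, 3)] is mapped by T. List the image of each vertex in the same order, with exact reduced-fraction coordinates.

image vertices: (-9, -13, -39), (171/50, -22, 591/25)

T1 rotate right-handed about the y-axis with cos θ = -7/25, sin θ = -24/25: (-4, -1, -3) → (4, -1, -3); (5, -4, 3) → (-107/25, -4, 99/25)
T2 scale by (3/2, 3, 3): (4, -1, -3) → (6, -3, -9); (-107/25, -4, 99/25) → (-321/50, -12, 297/25)
T3 translate by (-1, -1, 3): (6, -3, -9) → (5, -4, -6); (-321/50, -12, 297/25) → (-371/50, -13, 372/25)
T4 translate by (1, -4, -3): (5, -4, -6) → (6, -8, -9); (-371/50, -13, 372/25) → (-321/50, -17, 297/25)
T5 translate by (3, -5, -4): (6, -8, -9) → (9, -13, -13); (-321/50, -17, 297/25) → (-171/50, -22, 197/25)
T6 scale by (-1, 1, 3): (9, -13, -13) → (-9, -13, -39); (-171/50, -22, 197/25) → (171/50, -22, 591/25)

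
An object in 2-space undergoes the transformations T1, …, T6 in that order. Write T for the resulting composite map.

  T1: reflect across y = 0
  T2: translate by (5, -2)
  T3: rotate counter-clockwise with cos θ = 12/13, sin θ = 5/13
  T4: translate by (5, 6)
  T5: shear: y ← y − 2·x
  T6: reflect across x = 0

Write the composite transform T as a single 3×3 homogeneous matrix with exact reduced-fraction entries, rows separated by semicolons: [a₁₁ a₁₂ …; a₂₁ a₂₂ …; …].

T = [-12/13 -5/13 -135/13; -19/13 -22/13 -191/13; 0 0 1]

T1 = [1 0 0; 0 -1 0; 0 0 1]
T2·T1 = [1 0 5; 0 -1 -2; 0 0 1]
T3·…·T1 = [12/13 5/13 70/13; 5/13 -12/13 1/13; 0 0 1]
T4·…·T1 = [12/13 5/13 135/13; 5/13 -12/13 79/13; 0 0 1]
T5·…·T1 = [12/13 5/13 135/13; -19/13 -22/13 -191/13; 0 0 1]
T6·…·T1 = [-12/13 -5/13 -135/13; -19/13 -22/13 -191/13; 0 0 1]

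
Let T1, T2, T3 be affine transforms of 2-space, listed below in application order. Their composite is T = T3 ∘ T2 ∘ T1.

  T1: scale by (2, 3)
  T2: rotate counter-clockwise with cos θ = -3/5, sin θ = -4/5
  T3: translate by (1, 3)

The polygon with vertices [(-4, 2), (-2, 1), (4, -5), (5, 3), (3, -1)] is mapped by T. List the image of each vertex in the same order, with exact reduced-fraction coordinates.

T1 scale by (2, 3): (-4, 2) → (-8, 6); (-2, 1) → (-4, 3); (4, -5) → (8, -15); (5, 3) → (10, 9); (3, -1) → (6, -3)
T2 rotate counter-clockwise with cos θ = -3/5, sin θ = -4/5: (-8, 6) → (48/5, 14/5); (-4, 3) → (24/5, 7/5); (8, -15) → (-84/5, 13/5); (10, 9) → (6/5, -67/5); (6, -3) → (-6, -3)
T3 translate by (1, 3): (48/5, 14/5) → (53/5, 29/5); (24/5, 7/5) → (29/5, 22/5); (-84/5, 13/5) → (-79/5, 28/5); (6/5, -67/5) → (11/5, -52/5); (-6, -3) → (-5, 0)

image vertices: (53/5, 29/5), (29/5, 22/5), (-79/5, 28/5), (11/5, -52/5), (-5, 0)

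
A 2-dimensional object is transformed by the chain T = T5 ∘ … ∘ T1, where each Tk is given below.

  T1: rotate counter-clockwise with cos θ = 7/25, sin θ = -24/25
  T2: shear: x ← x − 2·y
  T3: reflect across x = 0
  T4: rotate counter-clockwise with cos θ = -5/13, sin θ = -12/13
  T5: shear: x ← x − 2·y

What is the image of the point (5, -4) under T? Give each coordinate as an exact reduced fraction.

T(p) = (-7721/325, 712/65)

T1 rotate counter-clockwise with cos θ = 7/25, sin θ = -24/25: (5, -4) → (-61/25, -148/25)
T2 shear: x ← x − 2·y: (-61/25, -148/25) → (47/5, -148/25)
T3 reflect across x = 0: (47/5, -148/25) → (-47/5, -148/25)
T4 rotate counter-clockwise with cos θ = -5/13, sin θ = -12/13: (-47/5, -148/25) → (-601/325, 712/65)
T5 shear: x ← x − 2·y: (-601/325, 712/65) → (-7721/325, 712/65)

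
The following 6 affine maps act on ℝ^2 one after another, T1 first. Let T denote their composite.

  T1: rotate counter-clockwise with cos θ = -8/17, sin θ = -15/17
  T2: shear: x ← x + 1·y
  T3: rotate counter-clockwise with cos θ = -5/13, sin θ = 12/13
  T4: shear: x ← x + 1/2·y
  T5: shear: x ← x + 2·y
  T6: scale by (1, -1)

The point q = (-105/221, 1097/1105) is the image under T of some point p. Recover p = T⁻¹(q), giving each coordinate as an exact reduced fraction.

p = (7/5, 1/2)

T1 = [-8/17 15/17 0; -15/17 -8/17 0; 0 0 1]
T2·T1 = [-23/17 7/17 0; -15/17 -8/17 0; 0 0 1]
T3·…·T1 = [295/221 61/221 0; -201/221 124/221 0; 0 0 1]
T4·…·T1 = [389/442 123/221 0; -201/221 124/221 0; 0 0 1]
T5·…·T1 = [-415/442 371/221 0; -201/221 124/221 0; 0 0 1]
T6·…·T1 = [-415/442 371/221 0; 201/221 -124/221 0; 0 0 1]
det M = -1; M⁻¹ = [124/221 371/221 0; 201/221 415/442 0; 0 0 1]
M⁻¹ · (-105/221, 1097/1105)ᵀ = (7/5, 1/2)ᵀ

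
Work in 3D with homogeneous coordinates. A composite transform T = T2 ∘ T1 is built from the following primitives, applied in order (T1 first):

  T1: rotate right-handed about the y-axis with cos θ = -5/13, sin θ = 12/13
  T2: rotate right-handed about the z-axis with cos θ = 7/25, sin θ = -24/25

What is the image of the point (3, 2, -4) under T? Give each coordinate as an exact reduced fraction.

T(p) = (183/325, 1694/325, -16/13)

T1 rotate right-handed about the y-axis with cos θ = -5/13, sin θ = 12/13: (3, 2, -4) → (-63/13, 2, -16/13)
T2 rotate right-handed about the z-axis with cos θ = 7/25, sin θ = -24/25: (-63/13, 2, -16/13) → (183/325, 1694/325, -16/13)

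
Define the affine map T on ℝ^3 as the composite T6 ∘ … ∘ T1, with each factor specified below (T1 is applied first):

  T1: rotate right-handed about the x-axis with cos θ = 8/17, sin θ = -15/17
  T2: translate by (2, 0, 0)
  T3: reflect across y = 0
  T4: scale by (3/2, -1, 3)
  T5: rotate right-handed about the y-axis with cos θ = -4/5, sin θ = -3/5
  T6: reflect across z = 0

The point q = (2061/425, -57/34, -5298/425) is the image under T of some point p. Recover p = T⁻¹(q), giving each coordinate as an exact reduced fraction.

T1 = [1 0 0 0; 0 8/17 15/17 0; 0 -15/17 8/17 0; 0 0 0 1]
T2·T1 = [1 0 0 2; 0 8/17 15/17 0; 0 -15/17 8/17 0; 0 0 0 1]
T3·…·T1 = [1 0 0 2; 0 -8/17 -15/17 0; 0 -15/17 8/17 0; 0 0 0 1]
T4·…·T1 = [3/2 0 0 3; 0 8/17 15/17 0; 0 -45/17 24/17 0; 0 0 0 1]
T5·…·T1 = [-6/5 27/17 -72/85 -12/5; 0 8/17 15/17 0; 9/10 36/17 -96/85 9/5; 0 0 0 1]
T6·…·T1 = [-6/5 27/17 -72/85 -12/5; 0 8/17 15/17 0; -9/10 -36/17 96/85 -9/5; 0 0 0 1]
det M = -9/2; M⁻¹ = [-8/15 0 -2/5 -2; 3/17 8/17 -4/17 0; -8/85 15/17 32/255 0; 0 0 0 1]
M⁻¹ · (2061/425, -57/34, -5298/425)ᵀ = (2/5, 3, -7/2)ᵀ

p = (2/5, 3, -7/2)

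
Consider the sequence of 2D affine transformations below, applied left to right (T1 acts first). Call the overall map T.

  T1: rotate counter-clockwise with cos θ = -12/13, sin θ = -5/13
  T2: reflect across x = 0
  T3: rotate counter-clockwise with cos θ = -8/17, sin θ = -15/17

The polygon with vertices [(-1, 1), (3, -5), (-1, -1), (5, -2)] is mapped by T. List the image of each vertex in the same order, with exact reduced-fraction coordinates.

T1 rotate counter-clockwise with cos θ = -12/13, sin θ = -5/13: (-1, 1) → (17/13, -7/13); (3, -5) → (-61/13, 45/13); (-1, -1) → (7/13, 17/13); (5, -2) → (-70/13, -1/13)
T2 reflect across x = 0: (17/13, -7/13) → (-17/13, -7/13); (-61/13, 45/13) → (61/13, 45/13); (7/13, 17/13) → (-7/13, 17/13); (-70/13, -1/13) → (70/13, -1/13)
T3 rotate counter-clockwise with cos θ = -8/17, sin θ = -15/17: (-17/13, -7/13) → (31/221, 311/221); (61/13, 45/13) → (11/13, -75/13); (-7/13, 17/13) → (311/221, -31/221); (70/13, -1/13) → (-575/221, -1042/221)

image vertices: (31/221, 311/221), (11/13, -75/13), (311/221, -31/221), (-575/221, -1042/221)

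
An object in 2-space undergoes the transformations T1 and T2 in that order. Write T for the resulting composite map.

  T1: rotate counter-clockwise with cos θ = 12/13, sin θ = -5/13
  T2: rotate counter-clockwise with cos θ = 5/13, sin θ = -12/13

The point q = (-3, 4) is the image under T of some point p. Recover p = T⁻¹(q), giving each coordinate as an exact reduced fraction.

p = (-4, -3)

T1 = [12/13 5/13 0; -5/13 12/13 0; 0 0 1]
T2·T1 = [0 1 0; -1 0 0; 0 0 1]
det M = 1; M⁻¹ = [0 -1 0; 1 0 0; 0 0 1]
M⁻¹ · (-3, 4)ᵀ = (-4, -3)ᵀ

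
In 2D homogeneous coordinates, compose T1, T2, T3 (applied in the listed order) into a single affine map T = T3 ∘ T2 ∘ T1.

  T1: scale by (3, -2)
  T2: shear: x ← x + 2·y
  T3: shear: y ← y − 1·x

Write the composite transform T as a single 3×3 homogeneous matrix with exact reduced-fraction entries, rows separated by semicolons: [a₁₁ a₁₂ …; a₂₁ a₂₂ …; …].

T1 = [3 0 0; 0 -2 0; 0 0 1]
T2·T1 = [3 -4 0; 0 -2 0; 0 0 1]
T3·…·T1 = [3 -4 0; -3 2 0; 0 0 1]

T = [3 -4 0; -3 2 0; 0 0 1]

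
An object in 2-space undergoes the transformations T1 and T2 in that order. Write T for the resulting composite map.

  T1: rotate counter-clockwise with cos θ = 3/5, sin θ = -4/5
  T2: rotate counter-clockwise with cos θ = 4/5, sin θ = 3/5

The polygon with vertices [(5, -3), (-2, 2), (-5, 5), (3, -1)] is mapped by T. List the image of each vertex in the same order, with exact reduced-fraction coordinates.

image vertices: (99/25, -107/25), (-34/25, 62/25), (-17/5, 31/5), (13/5, -9/5)

T1 rotate counter-clockwise with cos θ = 3/5, sin θ = -4/5: (5, -3) → (3/5, -29/5); (-2, 2) → (2/5, 14/5); (-5, 5) → (1, 7); (3, -1) → (1, -3)
T2 rotate counter-clockwise with cos θ = 4/5, sin θ = 3/5: (3/5, -29/5) → (99/25, -107/25); (2/5, 14/5) → (-34/25, 62/25); (1, 7) → (-17/5, 31/5); (1, -3) → (13/5, -9/5)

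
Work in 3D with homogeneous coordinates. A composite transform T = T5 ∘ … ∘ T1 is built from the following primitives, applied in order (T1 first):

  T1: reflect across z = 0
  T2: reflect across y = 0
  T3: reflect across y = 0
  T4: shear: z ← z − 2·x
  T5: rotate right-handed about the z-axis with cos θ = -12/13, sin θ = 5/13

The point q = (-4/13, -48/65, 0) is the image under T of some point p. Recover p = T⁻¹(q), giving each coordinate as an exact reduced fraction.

p = (0, 4/5, 0)

T1 = [1 0 0 0; 0 1 0 0; 0 0 -1 0; 0 0 0 1]
T2·T1 = [1 0 0 0; 0 -1 0 0; 0 0 -1 0; 0 0 0 1]
T3·…·T1 = [1 0 0 0; 0 1 0 0; 0 0 -1 0; 0 0 0 1]
T4·…·T1 = [1 0 0 0; 0 1 0 0; -2 0 -1 0; 0 0 0 1]
T5·…·T1 = [-12/13 -5/13 0 0; 5/13 -12/13 0 0; -2 0 -1 0; 0 0 0 1]
det M = -1; M⁻¹ = [-12/13 5/13 0 0; -5/13 -12/13 0 0; 24/13 -10/13 -1 0; 0 0 0 1]
M⁻¹ · (-4/13, -48/65, 0)ᵀ = (0, 4/5, 0)ᵀ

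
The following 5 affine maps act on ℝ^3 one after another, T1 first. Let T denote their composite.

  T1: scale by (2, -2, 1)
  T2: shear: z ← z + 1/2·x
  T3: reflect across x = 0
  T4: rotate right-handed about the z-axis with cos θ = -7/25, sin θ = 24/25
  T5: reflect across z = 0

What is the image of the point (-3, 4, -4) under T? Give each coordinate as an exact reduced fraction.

T(p) = (6, 8, 7)

T1 scale by (2, -2, 1): (-3, 4, -4) → (-6, -8, -4)
T2 shear: z ← z + 1/2·x: (-6, -8, -4) → (-6, -8, -7)
T3 reflect across x = 0: (-6, -8, -7) → (6, -8, -7)
T4 rotate right-handed about the z-axis with cos θ = -7/25, sin θ = 24/25: (6, -8, -7) → (6, 8, -7)
T5 reflect across z = 0: (6, 8, -7) → (6, 8, 7)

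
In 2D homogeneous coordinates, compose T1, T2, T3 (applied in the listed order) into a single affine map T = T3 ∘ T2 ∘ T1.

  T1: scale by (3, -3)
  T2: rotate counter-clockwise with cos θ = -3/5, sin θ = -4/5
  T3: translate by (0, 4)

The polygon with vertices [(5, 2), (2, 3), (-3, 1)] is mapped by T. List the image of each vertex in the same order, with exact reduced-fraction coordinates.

image vertices: (-69/5, -22/5), (-54/5, 23/5), (3, 13)

T1 scale by (3, -3): (5, 2) → (15, -6); (2, 3) → (6, -9); (-3, 1) → (-9, -3)
T2 rotate counter-clockwise with cos θ = -3/5, sin θ = -4/5: (15, -6) → (-69/5, -42/5); (6, -9) → (-54/5, 3/5); (-9, -3) → (3, 9)
T3 translate by (0, 4): (-69/5, -42/5) → (-69/5, -22/5); (-54/5, 3/5) → (-54/5, 23/5); (3, 9) → (3, 13)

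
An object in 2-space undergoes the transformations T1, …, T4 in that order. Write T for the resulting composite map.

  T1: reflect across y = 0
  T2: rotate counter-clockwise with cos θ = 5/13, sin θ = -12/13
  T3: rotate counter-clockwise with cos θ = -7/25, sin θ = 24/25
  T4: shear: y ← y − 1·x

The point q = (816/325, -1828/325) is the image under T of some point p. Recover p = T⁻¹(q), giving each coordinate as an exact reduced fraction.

T1 = [1 0 0; 0 -1 0; 0 0 1]
T2·T1 = [5/13 -12/13 0; -12/13 -5/13 0; 0 0 1]
T3·…·T1 = [253/325 204/325 0; 204/325 -253/325 0; 0 0 1]
T4·…·T1 = [253/325 204/325 0; -49/325 -457/325 0; 0 0 1]
det M = -1; M⁻¹ = [457/325 204/325 0; -49/325 -253/325 0; 0 0 1]
M⁻¹ · (816/325, -1828/325)ᵀ = (0, 4)ᵀ

p = (0, 4)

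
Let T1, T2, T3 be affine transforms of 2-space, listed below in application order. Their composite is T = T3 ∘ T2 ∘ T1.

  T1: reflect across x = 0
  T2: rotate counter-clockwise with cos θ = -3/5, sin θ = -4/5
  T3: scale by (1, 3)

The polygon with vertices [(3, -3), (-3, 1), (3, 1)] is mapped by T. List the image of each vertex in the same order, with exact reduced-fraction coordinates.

T1 reflect across x = 0: (3, -3) → (-3, -3); (-3, 1) → (3, 1); (3, 1) → (-3, 1)
T2 rotate counter-clockwise with cos θ = -3/5, sin θ = -4/5: (-3, -3) → (-3/5, 21/5); (3, 1) → (-1, -3); (-3, 1) → (13/5, 9/5)
T3 scale by (1, 3): (-3/5, 21/5) → (-3/5, 63/5); (-1, -3) → (-1, -9); (13/5, 9/5) → (13/5, 27/5)

image vertices: (-3/5, 63/5), (-1, -9), (13/5, 27/5)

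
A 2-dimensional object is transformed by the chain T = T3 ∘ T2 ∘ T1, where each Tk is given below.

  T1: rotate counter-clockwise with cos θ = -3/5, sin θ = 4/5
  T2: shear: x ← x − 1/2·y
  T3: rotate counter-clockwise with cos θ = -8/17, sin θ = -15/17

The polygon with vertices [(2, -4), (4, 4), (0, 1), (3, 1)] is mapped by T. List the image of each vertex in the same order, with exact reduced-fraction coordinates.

image vertices: (60/17, -32/17), (60/17, 418/85), (-5/17, 123/170), (55/17, 381/170)

T1 rotate counter-clockwise with cos θ = -3/5, sin θ = 4/5: (2, -4) → (2, 4); (4, 4) → (-28/5, 4/5); (0, 1) → (-4/5, -3/5); (3, 1) → (-13/5, 9/5)
T2 shear: x ← x − 1/2·y: (2, 4) → (0, 4); (-28/5, 4/5) → (-6, 4/5); (-4/5, -3/5) → (-1/2, -3/5); (-13/5, 9/5) → (-7/2, 9/5)
T3 rotate counter-clockwise with cos θ = -8/17, sin θ = -15/17: (0, 4) → (60/17, -32/17); (-6, 4/5) → (60/17, 418/85); (-1/2, -3/5) → (-5/17, 123/170); (-7/2, 9/5) → (55/17, 381/170)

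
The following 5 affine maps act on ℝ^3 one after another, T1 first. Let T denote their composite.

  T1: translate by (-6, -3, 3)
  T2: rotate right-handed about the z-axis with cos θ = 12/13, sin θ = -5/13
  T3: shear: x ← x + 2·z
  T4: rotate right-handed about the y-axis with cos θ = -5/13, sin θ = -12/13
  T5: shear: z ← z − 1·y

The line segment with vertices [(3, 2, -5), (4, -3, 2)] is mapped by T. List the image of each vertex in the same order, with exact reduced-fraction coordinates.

image vertices: (777/169, 3/13, -1025/169), (-1160/169, -62/13, 1393/169)

T1 translate by (-6, -3, 3): (3, 2, -5) → (-3, -1, -2); (4, -3, 2) → (-2, -6, 5)
T2 rotate right-handed about the z-axis with cos θ = 12/13, sin θ = -5/13: (-3, -1, -2) → (-41/13, 3/13, -2); (-2, -6, 5) → (-54/13, -62/13, 5)
T3 shear: x ← x + 2·z: (-41/13, 3/13, -2) → (-93/13, 3/13, -2); (-54/13, -62/13, 5) → (76/13, -62/13, 5)
T4 rotate right-handed about the y-axis with cos θ = -5/13, sin θ = -12/13: (-93/13, 3/13, -2) → (777/169, 3/13, -986/169); (76/13, -62/13, 5) → (-1160/169, -62/13, 587/169)
T5 shear: z ← z − 1·y: (777/169, 3/13, -986/169) → (777/169, 3/13, -1025/169); (-1160/169, -62/13, 587/169) → (-1160/169, -62/13, 1393/169)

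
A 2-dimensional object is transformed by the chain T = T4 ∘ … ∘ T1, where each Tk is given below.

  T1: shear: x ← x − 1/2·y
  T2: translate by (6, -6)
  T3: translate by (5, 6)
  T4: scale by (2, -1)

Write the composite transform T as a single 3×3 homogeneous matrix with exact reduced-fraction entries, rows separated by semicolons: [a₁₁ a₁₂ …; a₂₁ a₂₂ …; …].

T1 = [1 -1/2 0; 0 1 0; 0 0 1]
T2·T1 = [1 -1/2 6; 0 1 -6; 0 0 1]
T3·…·T1 = [1 -1/2 11; 0 1 0; 0 0 1]
T4·…·T1 = [2 -1 22; 0 -1 0; 0 0 1]

T = [2 -1 22; 0 -1 0; 0 0 1]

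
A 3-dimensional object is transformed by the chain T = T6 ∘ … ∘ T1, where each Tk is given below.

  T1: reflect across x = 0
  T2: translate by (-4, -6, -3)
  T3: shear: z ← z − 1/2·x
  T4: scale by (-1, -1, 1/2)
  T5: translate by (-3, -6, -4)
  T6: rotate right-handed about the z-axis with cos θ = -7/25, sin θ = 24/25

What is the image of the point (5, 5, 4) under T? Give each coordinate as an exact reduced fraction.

T1 reflect across x = 0: (5, 5, 4) → (-5, 5, 4)
T2 translate by (-4, -6, -3): (-5, 5, 4) → (-9, -1, 1)
T3 shear: z ← z − 1/2·x: (-9, -1, 1) → (-9, -1, 11/2)
T4 scale by (-1, -1, 1/2): (-9, -1, 11/2) → (9, 1, 11/4)
T5 translate by (-3, -6, -4): (9, 1, 11/4) → (6, -5, -5/4)
T6 rotate right-handed about the z-axis with cos θ = -7/25, sin θ = 24/25: (6, -5, -5/4) → (78/25, 179/25, -5/4)

T(p) = (78/25, 179/25, -5/4)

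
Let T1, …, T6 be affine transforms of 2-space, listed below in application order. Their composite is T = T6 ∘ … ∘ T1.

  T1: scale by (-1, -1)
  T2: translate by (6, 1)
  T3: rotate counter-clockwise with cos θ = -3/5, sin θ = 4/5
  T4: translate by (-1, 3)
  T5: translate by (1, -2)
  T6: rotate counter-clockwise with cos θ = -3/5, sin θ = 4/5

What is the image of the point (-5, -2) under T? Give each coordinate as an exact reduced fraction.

T1 scale by (-1, -1): (-5, -2) → (5, 2)
T2 translate by (6, 1): (5, 2) → (11, 3)
T3 rotate counter-clockwise with cos θ = -3/5, sin θ = 4/5: (11, 3) → (-9, 7)
T4 translate by (-1, 3): (-9, 7) → (-10, 10)
T5 translate by (1, -2): (-10, 10) → (-9, 8)
T6 rotate counter-clockwise with cos θ = -3/5, sin θ = 4/5: (-9, 8) → (-1, -12)

T(p) = (-1, -12)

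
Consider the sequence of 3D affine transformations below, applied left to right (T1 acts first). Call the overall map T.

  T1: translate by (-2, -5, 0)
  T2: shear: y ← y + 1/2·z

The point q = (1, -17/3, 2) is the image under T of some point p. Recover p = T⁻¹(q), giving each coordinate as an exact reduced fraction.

p = (3, -5/3, 2)

T1 = [1 0 0 -2; 0 1 0 -5; 0 0 1 0; 0 0 0 1]
T2·T1 = [1 0 0 -2; 0 1 1/2 -5; 0 0 1 0; 0 0 0 1]
det M = 1; M⁻¹ = [1 0 0 2; 0 1 -1/2 5; 0 0 1 0; 0 0 0 1]
M⁻¹ · (1, -17/3, 2)ᵀ = (3, -5/3, 2)ᵀ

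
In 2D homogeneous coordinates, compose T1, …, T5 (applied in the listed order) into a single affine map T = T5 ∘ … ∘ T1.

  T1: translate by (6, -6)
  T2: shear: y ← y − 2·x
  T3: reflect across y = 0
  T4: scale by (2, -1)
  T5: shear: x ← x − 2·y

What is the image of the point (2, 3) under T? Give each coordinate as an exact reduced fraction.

T1 translate by (6, -6): (2, 3) → (8, -3)
T2 shear: y ← y − 2·x: (8, -3) → (8, -19)
T3 reflect across y = 0: (8, -19) → (8, 19)
T4 scale by (2, -1): (8, 19) → (16, -19)
T5 shear: x ← x − 2·y: (16, -19) → (54, -19)

T(p) = (54, -19)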